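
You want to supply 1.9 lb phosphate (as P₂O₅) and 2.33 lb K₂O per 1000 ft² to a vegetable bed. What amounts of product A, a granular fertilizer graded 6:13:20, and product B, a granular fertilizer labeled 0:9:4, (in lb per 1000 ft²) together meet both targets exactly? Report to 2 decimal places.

With a, b = lb per 1000 ft² of product A and product B:
P₂O₅: 0.13·a + 0.09·b = 1.9
K₂O: 0.2·a + 0.04·b = 2.33
Eliminate b: (row1) − 0.09/0.04·(row2) → -0.32·a = -3.3425, so a = 10.4453.
Then b = (2.33 − 0.2·10.4453) / 0.04 = 6.02344.

10.45 lb product A, 6.02 lb product B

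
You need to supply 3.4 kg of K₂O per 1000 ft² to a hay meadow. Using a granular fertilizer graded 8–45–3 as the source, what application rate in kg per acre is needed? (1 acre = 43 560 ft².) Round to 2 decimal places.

Product per 1000 ft² = 3.4 / 3% = 113.333 kg.
Convert to per acre: 113.333 × 43.56 = 4936.8 kg.

4936.80 kg of product per acre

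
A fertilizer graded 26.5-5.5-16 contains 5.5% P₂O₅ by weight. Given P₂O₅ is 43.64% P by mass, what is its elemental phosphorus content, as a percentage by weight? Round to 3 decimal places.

%P = 5.5 × 0.4364 = 2.4002%.

2.400% P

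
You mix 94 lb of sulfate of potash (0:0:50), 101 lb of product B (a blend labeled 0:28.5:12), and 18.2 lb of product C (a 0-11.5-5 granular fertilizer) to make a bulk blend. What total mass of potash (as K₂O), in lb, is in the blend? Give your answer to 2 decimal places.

K₂O mass = 50%×94 + 12%×101 + 5%×18.2 = 60.03 lb.

60.03 lb K₂O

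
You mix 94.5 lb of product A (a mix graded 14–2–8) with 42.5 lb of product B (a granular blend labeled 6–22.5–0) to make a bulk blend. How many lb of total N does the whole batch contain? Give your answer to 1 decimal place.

N mass = 14%×94.5 + 6%×42.5 = 15.78 lb.

15.8 lb N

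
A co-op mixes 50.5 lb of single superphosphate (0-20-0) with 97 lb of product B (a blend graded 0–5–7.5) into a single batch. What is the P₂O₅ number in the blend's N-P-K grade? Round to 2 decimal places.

10.14% P₂O₅

Total mass = 50.5 + 97 = 147.5 lb.
P₂O₅ mass = 20%×50.5 + 5%×97 = 14.95 lb.
% P₂O₅ = 14.95 / 147.5 = 10.1356%.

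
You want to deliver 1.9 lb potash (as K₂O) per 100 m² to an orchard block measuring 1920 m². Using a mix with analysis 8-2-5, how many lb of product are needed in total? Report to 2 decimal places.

729.60 lb

Product per 100 m² = 1.9 / 5% = 38 lb.
Total product = 38 × 1920 / 100 = 729.6 lb.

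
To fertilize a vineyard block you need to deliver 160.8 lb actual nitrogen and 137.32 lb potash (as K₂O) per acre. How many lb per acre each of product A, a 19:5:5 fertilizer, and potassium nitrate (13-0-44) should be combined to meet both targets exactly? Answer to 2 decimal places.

Per-acre balance (a = product A, b = potassium nitrate):
N: 0.19·a + 0.13·b = 160.8
K₂O: 0.05·a + 0.44·b = 137.32
Eliminate b: (row1) − 0.13/0.44·(row2) → 0.175227·a = 120.228, so a = 686.127.
Then b = (137.32 − 0.05·686.127) / 0.44 = 234.122.

686.13 lb product A, 234.12 lb potassium nitrate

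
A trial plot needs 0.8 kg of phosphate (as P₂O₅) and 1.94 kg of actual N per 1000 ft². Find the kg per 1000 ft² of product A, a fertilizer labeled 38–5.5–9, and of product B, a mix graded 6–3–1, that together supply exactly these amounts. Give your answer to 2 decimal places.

With a, b = kg per 1000 ft² of product A and product B:
P₂O₅: 0.055·a + 0.03·b = 0.8
N: 0.38·a + 0.06·b = 1.94
Eliminate a: (row1) − 0.055/0.38·(row2) → 0.0213158·b = 0.519211, so b = 24.358.
Back-substitute: a = (0.8 − 0.03·24.358) / 0.055 = 1.25926.

1.26 kg product A, 24.36 kg product B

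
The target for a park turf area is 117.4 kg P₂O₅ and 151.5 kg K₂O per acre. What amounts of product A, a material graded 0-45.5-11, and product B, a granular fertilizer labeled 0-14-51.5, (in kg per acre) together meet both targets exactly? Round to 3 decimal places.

With a, b = kg per acre of product A and product B:
P₂O₅: 0.455·a + 0.14·b = 117.4
K₂O: 0.11·a + 0.515·b = 151.5
Eliminate b: (row1) − 0.14/0.515·(row2) → 0.425097·a = 76.2155, so a = 179.2897.
Then b = (151.5 − 0.11·179.2897) / 0.515 = 255.8799.

179.290 kg product A, 255.880 kg product B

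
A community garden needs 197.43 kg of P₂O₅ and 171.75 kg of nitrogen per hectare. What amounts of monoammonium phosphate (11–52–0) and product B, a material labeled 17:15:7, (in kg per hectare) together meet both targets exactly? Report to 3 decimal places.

With a, b = kg per hectare of monoammonium phosphate and product B:
P₂O₅: 0.52·a + 0.15·b = 197.43
N: 0.11·a + 0.17·b = 171.75
From row1: a = (197.43 − 0.15·b) / 0.52.
Into row2: 0.11·(197.43 − 0.15·b)/0.52 + 0.17·b = 171.75 → b = 940.0932, a = 108.4924.

108.492 kg monoammonium phosphate, 940.093 kg product B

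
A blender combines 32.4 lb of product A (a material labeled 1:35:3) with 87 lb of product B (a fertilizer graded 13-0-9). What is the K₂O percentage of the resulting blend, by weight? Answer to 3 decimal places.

7.372% K₂O

Total mass = 32.4 + 87 = 119.4 lb.
K₂O mass = 3%×32.4 + 9%×87 = 8.802 lb.
% K₂O = 8.802 / 119.4 = 7.37186%.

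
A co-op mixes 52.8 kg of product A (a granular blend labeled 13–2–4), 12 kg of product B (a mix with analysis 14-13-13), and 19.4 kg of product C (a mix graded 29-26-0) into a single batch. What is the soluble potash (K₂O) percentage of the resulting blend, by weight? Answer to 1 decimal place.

4.4% K₂O

Total mass = 52.8 + 12 + 19.4 = 84.2 kg.
K₂O mass = 4%×52.8 + 13%×12 + 0%×19.4 = 3.672 kg.
% K₂O = 3.672 / 84.2 = 4.36105%.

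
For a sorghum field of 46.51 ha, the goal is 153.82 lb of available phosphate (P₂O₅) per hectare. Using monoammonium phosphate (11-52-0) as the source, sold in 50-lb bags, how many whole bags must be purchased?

276 bags

Product per hectare = 153.82 / 52% = 295.808 lb.
Total product = 295.808 × 46.51 = 13758 lb.
Bags = ⌈13758 / 50⌉ = 276.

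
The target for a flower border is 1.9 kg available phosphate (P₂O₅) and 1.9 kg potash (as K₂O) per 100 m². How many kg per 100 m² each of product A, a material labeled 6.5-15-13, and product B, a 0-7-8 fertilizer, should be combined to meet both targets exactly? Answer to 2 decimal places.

6.55 kg product A, 13.10 kg product B

Per-100 m² balance (a = product A, b = product B):
P₂O₅: 0.15·a + 0.07·b = 1.9
K₂O: 0.13·a + 0.08·b = 1.9
From row1: a = (1.9 − 0.07·b) / 0.15.
Into row2: 0.13·(1.9 − 0.07·b)/0.15 + 0.08·b = 1.9 → b = 13.1034, a = 6.55172.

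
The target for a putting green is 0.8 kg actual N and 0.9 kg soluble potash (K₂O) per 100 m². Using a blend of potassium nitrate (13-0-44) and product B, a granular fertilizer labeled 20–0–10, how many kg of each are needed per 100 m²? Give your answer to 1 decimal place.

Per-100 m² balance (a = potassium nitrate, b = product B):
N: 0.13·a + 0.2·b = 0.8
K₂O: 0.44·a + 0.1·b = 0.9
Eliminate b: (row1) − 0.2/0.1·(row2) → -0.75·a = -1, so a = 1.33333.
Then b = (0.9 − 0.44·1.33333) / 0.1 = 3.13333.

1.3 kg potassium nitrate, 3.1 kg product B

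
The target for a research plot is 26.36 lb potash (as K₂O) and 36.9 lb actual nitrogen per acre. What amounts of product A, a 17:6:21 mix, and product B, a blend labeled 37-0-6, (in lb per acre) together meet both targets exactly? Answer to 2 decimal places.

111.69 lb product A, 48.41 lb product B

Per-acre balance (a = product A, b = product B):
K₂O: 0.21·a + 0.06·b = 26.36
N: 0.17·a + 0.37·b = 36.9
Solving simultaneously: a = 111.692, b = 48.4119.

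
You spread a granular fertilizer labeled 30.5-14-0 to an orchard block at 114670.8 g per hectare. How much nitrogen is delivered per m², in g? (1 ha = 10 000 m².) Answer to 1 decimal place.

3.5 g N per sq m

nitrogen per hectare = 114670.8 × 30.5% = 34974.6 g.
Convert to per m²: 34974.6 × 0.0001 = 3.49746 g.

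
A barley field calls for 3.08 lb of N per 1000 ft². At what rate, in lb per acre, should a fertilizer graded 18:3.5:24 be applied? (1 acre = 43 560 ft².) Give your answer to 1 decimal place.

Product per 1000 ft² = 3.08 / 18% = 17.1111 lb.
Convert to per acre: 17.1111 × 43.56 = 745.36 lb.

745.4 lb of product per acre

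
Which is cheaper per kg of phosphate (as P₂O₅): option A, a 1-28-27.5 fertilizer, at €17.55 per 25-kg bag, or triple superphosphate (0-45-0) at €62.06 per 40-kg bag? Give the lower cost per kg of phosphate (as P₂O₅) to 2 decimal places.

option A: P₂O₅ per bag = 25 × 28% = 7 kg; cost = 17.55 / 7 = €2.5071/kg P₂O₅.
triple superphosphate: P₂O₅ per bag = 40 × 45% = 18 kg; cost = 62.06 / 18 = €3.4478/kg P₂O₅.
option A is cheaper.

€2.51 per kg P₂O₅ (option A)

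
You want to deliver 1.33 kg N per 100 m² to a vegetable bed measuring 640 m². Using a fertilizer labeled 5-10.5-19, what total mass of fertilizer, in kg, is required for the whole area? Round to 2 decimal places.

Product per 100 m² = 1.33 / 5% = 26.6 kg.
Total product = 26.6 × 640 / 100 = 170.24 kg.

170.24 kg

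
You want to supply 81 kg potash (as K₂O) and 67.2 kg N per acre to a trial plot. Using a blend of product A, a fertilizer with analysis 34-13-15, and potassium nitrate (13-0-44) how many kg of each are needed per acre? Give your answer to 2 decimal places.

With a, b = kg per acre of product A and potassium nitrate:
K₂O: 0.15·a + 0.44·b = 81
N: 0.34·a + 0.13·b = 67.2
Solving simultaneously: a = 146.334, b = 134.204.

146.33 kg product A, 134.20 kg potassium nitrate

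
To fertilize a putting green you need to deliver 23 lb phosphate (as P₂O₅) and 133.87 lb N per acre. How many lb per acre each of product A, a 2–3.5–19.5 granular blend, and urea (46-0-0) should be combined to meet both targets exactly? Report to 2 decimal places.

657.14 lb product A, 262.45 lb urea

With a, b = lb per acre of product A and urea:
P₂O₅: 0.035·a + 0·b = 23
N: 0.02·a + 0.46·b = 133.87
Solving simultaneously: a = 657.143, b = 262.4503.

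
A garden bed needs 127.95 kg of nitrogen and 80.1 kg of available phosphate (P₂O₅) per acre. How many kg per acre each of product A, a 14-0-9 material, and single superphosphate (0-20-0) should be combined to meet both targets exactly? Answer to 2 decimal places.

With a, b = kg per acre of product A and single superphosphate:
N: 0.14·a + 0·b = 127.95
P₂O₅: 0·a + 0.2·b = 80.1
Solving simultaneously: a = 913.929, b = 400.5.

913.93 kg product A, 400.50 kg single superphosphate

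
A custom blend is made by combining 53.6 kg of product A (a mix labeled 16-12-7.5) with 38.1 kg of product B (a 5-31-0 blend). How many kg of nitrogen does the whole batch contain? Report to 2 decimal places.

N mass = 16%×53.6 + 5%×38.1 = 10.481 kg.

10.48 kg N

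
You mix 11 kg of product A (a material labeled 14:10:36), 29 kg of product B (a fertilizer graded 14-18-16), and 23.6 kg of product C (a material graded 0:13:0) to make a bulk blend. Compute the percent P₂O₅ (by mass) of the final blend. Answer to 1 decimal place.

14.8% P₂O₅

Total mass = 11 + 29 + 23.6 = 63.6 kg.
P₂O₅ mass = 10%×11 + 18%×29 + 13%×23.6 = 9.388 kg.
% P₂O₅ = 9.388 / 63.6 = 14.761%.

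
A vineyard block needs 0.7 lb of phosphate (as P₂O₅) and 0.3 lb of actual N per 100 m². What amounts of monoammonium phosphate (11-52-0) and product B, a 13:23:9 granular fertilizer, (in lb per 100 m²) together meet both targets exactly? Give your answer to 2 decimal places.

Let a = lb of monoammonium phosphate, b = lb of product B (per 100 m²).
P₂O₅: 0.52·a + 0.23·b = 0.7
N: 0.11·a + 0.13·b = 0.3
From row1: a = (0.7 − 0.23·b) / 0.52.
Into row2: 0.11·(0.7 − 0.23·b)/0.52 + 0.13·b = 0.3 → b = 1.86761, a = 0.520095.

0.52 lb monoammonium phosphate, 1.87 lb product B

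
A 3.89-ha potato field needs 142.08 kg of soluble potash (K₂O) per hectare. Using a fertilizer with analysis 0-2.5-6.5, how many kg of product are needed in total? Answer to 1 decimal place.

8502.9 kg

Product per hectare = 142.08 / 6.5% = 2185.85 kg.
Total product = 2185.85 × 3.89 = 8502.94 kg.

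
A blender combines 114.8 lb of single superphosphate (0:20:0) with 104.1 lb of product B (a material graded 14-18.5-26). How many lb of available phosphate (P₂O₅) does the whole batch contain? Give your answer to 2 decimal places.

42.22 lb P₂O₅

P₂O₅ mass = 20%×114.8 + 18.5%×104.1 = 42.2185 lb.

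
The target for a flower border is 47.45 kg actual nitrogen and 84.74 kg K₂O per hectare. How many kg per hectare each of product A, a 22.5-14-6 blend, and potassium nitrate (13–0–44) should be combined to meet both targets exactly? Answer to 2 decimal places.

With a, b = kg per hectare of product A and potassium nitrate:
N: 0.225·a + 0.13·b = 47.45
K₂O: 0.06·a + 0.44·b = 84.74
Eliminate a: (row1) − 0.225/0.06·(row2) → -1.52·b = -270.325, so b = 177.845.
Back-substitute: a = (47.45 − 0.13·177.845) / 0.225 = 108.134.

108.13 kg product A, 177.85 kg potassium nitrate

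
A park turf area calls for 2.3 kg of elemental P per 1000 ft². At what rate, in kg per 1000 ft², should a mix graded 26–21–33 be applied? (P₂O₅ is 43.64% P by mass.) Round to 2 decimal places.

As P₂O₅: 2.3 / 0.4364 = 5.27039 kg per 1000 ft².
Product per 1000 ft² = 5.27039 / 21% = 25.0971 kg.

25.10 kg of product per thousand sq ft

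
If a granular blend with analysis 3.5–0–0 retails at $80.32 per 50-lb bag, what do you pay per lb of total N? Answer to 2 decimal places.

N in bag = 50 × 3.5% = 1.75 lb.
Cost per lb N = $80.32 / 1.75 = $45.8971.

$45.90 per lb N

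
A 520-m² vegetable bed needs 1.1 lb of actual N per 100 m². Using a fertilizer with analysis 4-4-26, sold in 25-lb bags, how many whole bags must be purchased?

Product per 100 m² = 1.1 / 4% = 27.5 lb.
Total product = 27.5 × 520 / 100 = 143 lb.
Bags = ⌈143 / 25⌉ = 6.

6 bags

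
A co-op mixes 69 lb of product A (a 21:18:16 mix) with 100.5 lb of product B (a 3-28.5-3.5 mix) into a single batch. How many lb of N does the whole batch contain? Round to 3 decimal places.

17.505 lb N

N mass = 21%×69 + 3%×100.5 = 17.505 lb.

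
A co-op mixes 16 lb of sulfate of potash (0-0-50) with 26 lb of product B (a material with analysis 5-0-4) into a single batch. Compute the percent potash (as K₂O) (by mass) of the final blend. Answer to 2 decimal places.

21.52% K₂O

Total mass = 16 + 26 = 42 lb.
K₂O mass = 50%×16 + 4%×26 = 9.04 lb.
% K₂O = 9.04 / 42 = 21.5238%.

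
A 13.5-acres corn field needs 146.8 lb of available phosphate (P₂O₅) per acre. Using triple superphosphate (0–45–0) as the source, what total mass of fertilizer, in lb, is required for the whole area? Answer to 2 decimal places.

4404.00 lb

Product per acre = 146.8 / 45% = 326.222 lb.
Total product = 326.222 × 13.5 = 4404 lb.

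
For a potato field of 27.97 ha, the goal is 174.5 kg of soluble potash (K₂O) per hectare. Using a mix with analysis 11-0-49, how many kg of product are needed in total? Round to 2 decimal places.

9960.74 kg

Product per hectare = 174.5 / 49% = 356.122 kg.
Total product = 356.122 × 27.97 = 9960.7449 kg.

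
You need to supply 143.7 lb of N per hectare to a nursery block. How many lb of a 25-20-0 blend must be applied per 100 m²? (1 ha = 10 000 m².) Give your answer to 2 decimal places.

5.75 lb of product per hundred sq m

Product per hectare = 143.7 / 25% = 574.8 lb.
Convert to per 100 m²: 574.8 × 0.01 = 5.748 lb.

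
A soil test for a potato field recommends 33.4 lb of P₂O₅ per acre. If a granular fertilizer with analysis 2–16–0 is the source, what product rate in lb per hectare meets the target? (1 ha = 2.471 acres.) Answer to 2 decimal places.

Product per acre = 33.4 / 16% = 208.75 lb.
Convert to per hectare: 208.75 × 2.471 = 515.821 lb.

515.82 lb of product per hectare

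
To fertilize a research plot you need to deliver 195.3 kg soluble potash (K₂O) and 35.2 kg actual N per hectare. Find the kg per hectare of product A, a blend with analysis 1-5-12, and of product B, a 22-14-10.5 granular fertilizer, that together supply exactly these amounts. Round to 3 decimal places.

1549.112 kg product A, 89.586 kg product B

With a, b = kg per hectare of product A and product B:
K₂O: 0.12·a + 0.105·b = 195.3
N: 0.01·a + 0.22·b = 35.2
Eliminate b: (row1) − 0.105/0.22·(row2) → 0.115227·a = 178.5, so a = 1549.1124.
Then b = (35.2 − 0.01·1549.1124) / 0.22 = 89.5858.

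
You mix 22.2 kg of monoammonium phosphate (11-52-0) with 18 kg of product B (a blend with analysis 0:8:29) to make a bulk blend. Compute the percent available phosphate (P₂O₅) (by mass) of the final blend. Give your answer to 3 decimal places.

Total mass = 22.2 + 18 = 40.2 kg.
P₂O₅ mass = 52%×22.2 + 8%×18 = 12.984 kg.
% P₂O₅ = 12.984 / 40.2 = 32.2985%.

32.299% P₂O₅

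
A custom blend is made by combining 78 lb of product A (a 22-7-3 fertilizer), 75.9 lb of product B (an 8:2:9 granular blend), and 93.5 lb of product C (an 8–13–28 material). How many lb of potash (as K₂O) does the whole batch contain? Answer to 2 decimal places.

35.35 lb K₂O

K₂O mass = 3%×78 + 9%×75.9 + 28%×93.5 = 35.351 lb.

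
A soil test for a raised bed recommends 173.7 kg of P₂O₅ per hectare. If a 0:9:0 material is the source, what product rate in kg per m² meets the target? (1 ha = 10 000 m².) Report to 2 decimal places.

Product per hectare = 173.7 / 9% = 1930 kg.
Convert to per m²: 1930 × 0.0001 = 0.193 kg.

0.19 kg of product per sq m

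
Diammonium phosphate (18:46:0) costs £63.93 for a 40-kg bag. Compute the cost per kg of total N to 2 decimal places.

N in bag = 40 × 18% = 7.2 kg.
Cost per kg N = £63.93 / 7.2 = £8.8792.

£8.88 per kg N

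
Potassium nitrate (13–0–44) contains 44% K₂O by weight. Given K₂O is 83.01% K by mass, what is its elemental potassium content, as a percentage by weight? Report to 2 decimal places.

36.52% K

%K = 44 × 0.8301 = 36.5244%.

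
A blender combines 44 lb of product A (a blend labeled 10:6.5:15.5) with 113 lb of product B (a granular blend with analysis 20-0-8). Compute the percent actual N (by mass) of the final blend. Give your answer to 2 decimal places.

17.20% N

Total mass = 44 + 113 = 157 lb.
N mass = 10%×44 + 20%×113 = 27 lb.
% N = 27 / 157 = 17.1975%.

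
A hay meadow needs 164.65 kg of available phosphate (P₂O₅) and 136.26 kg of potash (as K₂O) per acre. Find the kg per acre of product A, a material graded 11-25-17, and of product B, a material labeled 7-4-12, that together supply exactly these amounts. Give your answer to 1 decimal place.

Let a = kg of product A, b = kg of product B (per acre).
P₂O₅: 0.25·a + 0.04·b = 164.65
K₂O: 0.17·a + 0.12·b = 136.26
Eliminate a: (row1) − 0.25/0.17·(row2) → -0.136471·b = -35.7324, so b = 261.832.
Back-substitute: a = (164.65 − 0.04·261.832) / 0.25 = 616.707.

616.7 kg product A, 261.8 kg product B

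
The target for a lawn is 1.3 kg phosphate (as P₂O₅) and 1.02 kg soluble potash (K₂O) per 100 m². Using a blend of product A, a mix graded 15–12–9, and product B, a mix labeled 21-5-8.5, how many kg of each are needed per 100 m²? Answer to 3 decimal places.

10.439 kg product A, 0.947 kg product B

With a, b = kg per 100 m² of product A and product B:
P₂O₅: 0.12·a + 0.05·b = 1.3
K₂O: 0.09·a + 0.085·b = 1.02
From row1: a = (1.3 − 0.05·b) / 0.12.
Into row2: 0.09·(1.3 − 0.05·b)/0.12 + 0.085·b = 1.02 → b = 0.947368, a = 10.4386.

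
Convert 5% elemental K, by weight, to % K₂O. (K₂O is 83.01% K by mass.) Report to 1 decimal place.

%K₂O = 5 / 0.8301 = 6.02337%.

6.0% K₂O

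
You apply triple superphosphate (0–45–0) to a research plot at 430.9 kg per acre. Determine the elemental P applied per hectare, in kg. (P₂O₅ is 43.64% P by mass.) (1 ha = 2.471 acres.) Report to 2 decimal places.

P₂O₅ per acre = 430.9 × 45% = 193.905 kg.
Elemental P = 193.905 × 0.4364 = 84.6201 kg per acre.
Convert to per hectare: 84.6201 × 2.471 = 209.096 kg.

209.10 kg P per hectare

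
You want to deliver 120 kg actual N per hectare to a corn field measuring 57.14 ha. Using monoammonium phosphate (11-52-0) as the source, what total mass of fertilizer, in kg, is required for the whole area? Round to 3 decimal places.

62334.545 kg

Product per hectare = 120 / 11% = 1090.91 kg.
Total product = 1090.91 × 57.14 = 62334.54545 kg.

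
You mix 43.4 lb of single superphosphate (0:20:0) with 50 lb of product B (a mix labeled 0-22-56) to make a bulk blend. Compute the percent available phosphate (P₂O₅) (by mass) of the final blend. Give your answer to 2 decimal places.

21.07% P₂O₅

Total mass = 43.4 + 50 = 93.4 lb.
P₂O₅ mass = 20%×43.4 + 22%×50 = 19.68 lb.
% P₂O₅ = 19.68 / 93.4 = 21.0707%.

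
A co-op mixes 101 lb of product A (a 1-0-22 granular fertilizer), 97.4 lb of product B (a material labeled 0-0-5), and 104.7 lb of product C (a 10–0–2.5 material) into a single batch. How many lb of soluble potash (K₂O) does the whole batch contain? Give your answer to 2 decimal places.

K₂O mass = 22%×101 + 5%×97.4 + 2.5%×104.7 = 29.7075 lb.

29.71 lb K₂O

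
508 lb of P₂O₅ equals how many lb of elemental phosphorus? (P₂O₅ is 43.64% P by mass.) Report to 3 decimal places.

221.691 lb P

P = 508 × 0.4364 = 221.6912 lb.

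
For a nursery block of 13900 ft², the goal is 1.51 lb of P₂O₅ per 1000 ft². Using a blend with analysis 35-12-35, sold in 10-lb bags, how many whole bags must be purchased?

Product per 1000 ft² = 1.51 / 12% = 12.5833 lb.
Total product = 12.5833 × 13900 / 1000 = 174.908 lb.
Bags = ⌈174.908 / 10⌉ = 18.

18 bags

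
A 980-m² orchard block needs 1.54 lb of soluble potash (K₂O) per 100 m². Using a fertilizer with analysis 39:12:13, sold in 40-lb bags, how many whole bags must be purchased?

3 bags

Product per 100 m² = 1.54 / 13% = 11.8462 lb.
Total product = 11.8462 × 980 / 100 = 116.092 lb.
Bags = ⌈116.092 / 40⌉ = 3.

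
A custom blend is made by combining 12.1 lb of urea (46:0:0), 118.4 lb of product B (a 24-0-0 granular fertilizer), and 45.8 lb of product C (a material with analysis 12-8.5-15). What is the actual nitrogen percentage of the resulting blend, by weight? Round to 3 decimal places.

22.393% N

Total mass = 12.1 + 118.4 + 45.8 = 176.3 lb.
N mass = 46%×12.1 + 24%×118.4 + 12%×45.8 = 39.478 lb.
% N = 39.478 / 176.3 = 22.3925%.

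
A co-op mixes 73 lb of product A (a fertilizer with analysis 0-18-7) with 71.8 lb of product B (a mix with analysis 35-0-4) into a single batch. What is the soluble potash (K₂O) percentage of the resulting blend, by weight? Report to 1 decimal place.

Total mass = 73 + 71.8 = 144.8 lb.
K₂O mass = 7%×73 + 4%×71.8 = 7.982 lb.
% K₂O = 7.982 / 144.8 = 5.51243%.

5.5% K₂O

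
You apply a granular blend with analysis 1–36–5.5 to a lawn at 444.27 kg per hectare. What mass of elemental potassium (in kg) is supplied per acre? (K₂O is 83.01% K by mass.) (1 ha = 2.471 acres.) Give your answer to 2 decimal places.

8.21 kg K per acre

K₂O per hectare = 444.27 × 5.5% = 24.4348 kg.
Elemental K = 24.4348 × 0.8301 = 20.2834 kg per hectare.
Convert to per acre: 20.2834 × 0.404694 = 8.20857 kg.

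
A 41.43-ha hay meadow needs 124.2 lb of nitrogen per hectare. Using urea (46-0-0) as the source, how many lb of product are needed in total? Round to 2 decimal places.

11186.10 lb

Product per hectare = 124.2 / 46% = 270 lb.
Total product = 270 × 41.43 = 11186.1 lb.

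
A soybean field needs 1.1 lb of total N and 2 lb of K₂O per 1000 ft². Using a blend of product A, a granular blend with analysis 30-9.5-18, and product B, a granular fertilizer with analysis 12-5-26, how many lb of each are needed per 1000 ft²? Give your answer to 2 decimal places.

Per-1000 ft² balance (a = product A, b = product B):
N: 0.3·a + 0.12·b = 1.1
K₂O: 0.18·a + 0.26·b = 2
Solving simultaneously: a = 0.815603, b = 7.12766.

0.82 lb product A, 7.13 lb product B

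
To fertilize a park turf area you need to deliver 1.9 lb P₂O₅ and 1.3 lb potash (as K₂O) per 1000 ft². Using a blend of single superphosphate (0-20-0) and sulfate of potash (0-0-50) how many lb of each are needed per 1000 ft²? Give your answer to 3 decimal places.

Per-1000 ft² balance (a = single superphosphate, b = sulfate of potash):
P₂O₅: 0.2·a + 0·b = 1.9
K₂O: 0·a + 0.5·b = 1.3
Solving simultaneously: a = 9.5, b = 2.6.

9.500 lb single superphosphate, 2.600 lb sulfate of potash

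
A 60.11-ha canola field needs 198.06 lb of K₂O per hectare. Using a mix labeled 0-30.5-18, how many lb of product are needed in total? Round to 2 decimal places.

Product per hectare = 198.06 / 18% = 1100.33 lb.
Total product = 1100.33 × 60.11 = 66141.037 lb.

66141.04 lb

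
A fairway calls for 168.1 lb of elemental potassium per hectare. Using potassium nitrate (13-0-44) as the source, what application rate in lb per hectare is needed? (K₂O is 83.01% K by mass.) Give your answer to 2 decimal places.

460.24 lb of product per hectare

As K₂O: 168.1 / 0.8301 = 202.506 lb per hectare.
Product per hectare = 202.506 / 44% = 460.2403 lb.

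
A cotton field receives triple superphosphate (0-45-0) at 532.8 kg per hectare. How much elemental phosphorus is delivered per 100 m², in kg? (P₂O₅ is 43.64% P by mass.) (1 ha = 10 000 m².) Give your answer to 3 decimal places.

P₂O₅ per hectare = 532.8 × 45% = 239.76 kg.
Elemental P = 239.76 × 0.4364 = 104.631 kg per hectare.
Convert to per 100 m²: 104.631 × 0.01 = 1.04631 kg.

1.046 kg P per hundred sq m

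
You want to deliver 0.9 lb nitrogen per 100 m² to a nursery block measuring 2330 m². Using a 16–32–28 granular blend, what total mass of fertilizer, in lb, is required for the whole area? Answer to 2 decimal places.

131.06 lb

Product per 100 m² = 0.9 / 16% = 5.625 lb.
Total product = 5.625 × 2330 / 100 = 131.062 lb.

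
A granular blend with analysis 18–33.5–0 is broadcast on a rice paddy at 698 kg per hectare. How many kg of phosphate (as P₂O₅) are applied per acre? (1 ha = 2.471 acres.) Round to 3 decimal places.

94.630 kg P₂O₅ per acre

P₂O₅ per hectare = 698 × 33.5% = 233.83 kg.
Convert to per acre: 233.83 × 0.404694 = 94.6297 kg.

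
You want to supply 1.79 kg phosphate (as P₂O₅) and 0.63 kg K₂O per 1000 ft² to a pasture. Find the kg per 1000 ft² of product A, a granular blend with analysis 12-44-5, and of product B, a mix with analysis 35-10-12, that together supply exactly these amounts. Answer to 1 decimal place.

With a, b = kg per 1000 ft² of product A and product B:
P₂O₅: 0.44·a + 0.1·b = 1.79
K₂O: 0.05·a + 0.12·b = 0.63
From row1: a = (1.79 − 0.1·b) / 0.44.
Into row2: 0.05·(1.79 − 0.1·b)/0.44 + 0.12·b = 0.63 → b = 3.92678, a = 3.17573.

3.2 kg product A, 3.9 kg product B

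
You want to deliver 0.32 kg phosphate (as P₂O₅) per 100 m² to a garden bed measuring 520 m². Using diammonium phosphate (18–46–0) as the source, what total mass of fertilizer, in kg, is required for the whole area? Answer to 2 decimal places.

3.62 kg

Product per 100 m² = 0.32 / 46% = 0.695652 kg.
Total product = 0.695652 × 520 / 100 = 3.61739 kg.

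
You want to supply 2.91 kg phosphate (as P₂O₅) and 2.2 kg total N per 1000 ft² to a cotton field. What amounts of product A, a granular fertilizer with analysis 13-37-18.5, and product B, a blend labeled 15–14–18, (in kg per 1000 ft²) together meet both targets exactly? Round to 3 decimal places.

3.445 kg product A, 11.681 kg product B

Let a = kg of product A, b = kg of product B (per 1000 ft²).
P₂O₅: 0.37·a + 0.14·b = 2.91
N: 0.13·a + 0.15·b = 2.2
Eliminate b: (row1) − 0.14/0.15·(row2) → 0.248667·a = 0.856667, so a = 3.44504.
Then b = (2.2 − 0.13·3.44504) / 0.15 = 11.68097.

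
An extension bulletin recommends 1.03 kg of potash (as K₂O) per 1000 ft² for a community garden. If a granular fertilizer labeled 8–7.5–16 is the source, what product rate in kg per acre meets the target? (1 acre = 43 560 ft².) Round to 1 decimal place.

Product per 1000 ft² = 1.03 / 16% = 6.4375 kg.
Convert to per acre: 6.4375 × 43.56 = 280.418 kg.

280.4 kg of product per acre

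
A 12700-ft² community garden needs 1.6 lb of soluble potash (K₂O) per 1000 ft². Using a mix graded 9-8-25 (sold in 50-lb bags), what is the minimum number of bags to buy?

2 bags

Product per 1000 ft² = 1.6 / 25% = 6.4 lb.
Total product = 6.4 × 12700 / 1000 = 81.28 lb.
Bags = ⌈81.28 / 50⌉ = 2.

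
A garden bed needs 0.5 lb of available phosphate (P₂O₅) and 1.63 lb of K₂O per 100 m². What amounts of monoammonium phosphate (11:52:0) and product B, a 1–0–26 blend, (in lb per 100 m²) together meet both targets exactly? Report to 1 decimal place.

1.0 lb monoammonium phosphate, 6.3 lb product B

Let a = lb of monoammonium phosphate, b = lb of product B (per 100 m²).
P₂O₅: 0.52·a + 0·b = 0.5
K₂O: 0·a + 0.26·b = 1.63
Solving simultaneously: a = 0.961538, b = 6.26923.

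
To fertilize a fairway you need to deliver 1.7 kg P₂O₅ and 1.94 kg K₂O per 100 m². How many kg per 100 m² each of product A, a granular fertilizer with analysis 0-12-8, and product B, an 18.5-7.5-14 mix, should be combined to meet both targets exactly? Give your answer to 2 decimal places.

8.56 kg product A, 8.96 kg product B

With a, b = kg per 100 m² of product A and product B:
P₂O₅: 0.12·a + 0.075·b = 1.7
K₂O: 0.08·a + 0.14·b = 1.94
Solving simultaneously: a = 8.56481, b = 8.96296.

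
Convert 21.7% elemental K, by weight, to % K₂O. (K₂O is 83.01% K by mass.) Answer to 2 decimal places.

26.14% K₂O

%K₂O = 21.7 / 0.8301 = 26.1414%.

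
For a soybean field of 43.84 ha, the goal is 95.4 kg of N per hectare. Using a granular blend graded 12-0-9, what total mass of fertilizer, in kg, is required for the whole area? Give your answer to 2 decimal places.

34852.80 kg

Product per hectare = 95.4 / 12% = 795 kg.
Total product = 795 × 43.84 = 34852.8 kg.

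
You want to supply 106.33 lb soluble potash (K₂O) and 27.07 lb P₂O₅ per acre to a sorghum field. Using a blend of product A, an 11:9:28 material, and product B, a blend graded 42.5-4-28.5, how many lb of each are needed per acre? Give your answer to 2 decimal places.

Per-acre balance (a = product A, b = product B):
K₂O: 0.28·a + 0.285·b = 106.33
P₂O₅: 0.09·a + 0.04·b = 27.07
From row1: a = (106.33 − 0.285·b) / 0.28.
Into row2: 0.09·(106.33 − 0.285·b)/0.28 + 0.04·b = 27.07 → b = 137.723, a = 239.567.

239.57 lb product A, 137.72 lb product B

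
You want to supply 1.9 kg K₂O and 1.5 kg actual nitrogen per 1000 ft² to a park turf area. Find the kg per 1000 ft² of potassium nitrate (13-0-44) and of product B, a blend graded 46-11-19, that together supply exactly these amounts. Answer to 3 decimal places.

3.315 kg potassium nitrate, 2.324 kg product B

Let a = kg of potassium nitrate, b = kg of product B (per 1000 ft²).
K₂O: 0.44·a + 0.19·b = 1.9
N: 0.13·a + 0.46·b = 1.5
Solving simultaneously: a = 3.31458, b = 2.32414.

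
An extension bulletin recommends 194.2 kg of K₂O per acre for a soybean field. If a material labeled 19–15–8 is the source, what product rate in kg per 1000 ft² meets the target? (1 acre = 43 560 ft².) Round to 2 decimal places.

Product per acre = 194.2 / 8% = 2427.5 kg.
Convert to per 1000 ft²: 2427.5 × 0.0229568 = 55.7277 kg.

55.73 kg of product per thousand sq ft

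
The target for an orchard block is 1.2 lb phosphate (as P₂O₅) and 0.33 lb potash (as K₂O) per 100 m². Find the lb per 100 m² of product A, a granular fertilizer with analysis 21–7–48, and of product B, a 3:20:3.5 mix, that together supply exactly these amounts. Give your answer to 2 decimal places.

0.26 lb product A, 5.91 lb product B

Let a = lb of product A, b = lb of product B (per 100 m²).
P₂O₅: 0.07·a + 0.2·b = 1.2
K₂O: 0.48·a + 0.035·b = 0.33
Eliminate b: (row1) − 0.2/0.035·(row2) → -2.67286·a = -0.685714, so a = 0.256547.
Then b = (0.33 − 0.48·0.256547) / 0.035 = 5.91021.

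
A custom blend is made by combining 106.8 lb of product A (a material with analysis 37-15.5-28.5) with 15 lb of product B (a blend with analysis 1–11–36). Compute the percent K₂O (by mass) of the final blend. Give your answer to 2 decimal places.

Total mass = 106.8 + 15 = 121.8 lb.
K₂O mass = 28.5%×106.8 + 36%×15 = 35.838 lb.
% K₂O = 35.838 / 121.8 = 29.4236%.

29.42% K₂O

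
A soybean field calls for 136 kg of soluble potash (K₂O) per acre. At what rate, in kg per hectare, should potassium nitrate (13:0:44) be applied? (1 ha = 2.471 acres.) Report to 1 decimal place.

Product per acre = 136 / 44% = 309.091 kg.
Convert to per hectare: 309.091 × 2.471 = 763.764 kg.

763.8 kg of product per hectare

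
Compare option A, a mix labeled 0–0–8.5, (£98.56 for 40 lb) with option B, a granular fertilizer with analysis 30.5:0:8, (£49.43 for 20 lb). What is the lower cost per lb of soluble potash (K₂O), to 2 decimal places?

£28.99 per lb K₂O (option A)

option A: K₂O per bag = 40 × 8.5% = 3.4 lb; cost = 98.56 / 3.4 = £28.9882/lb K₂O.
option B: K₂O per bag = 20 × 8% = 1.6 lb; cost = 49.43 / 1.6 = £30.8937/lb K₂O.
option A is cheaper.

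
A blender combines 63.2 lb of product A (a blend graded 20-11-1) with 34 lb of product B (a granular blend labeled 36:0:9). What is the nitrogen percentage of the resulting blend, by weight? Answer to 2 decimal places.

25.60% N

Total mass = 63.2 + 34 = 97.2 lb.
N mass = 20%×63.2 + 36%×34 = 24.88 lb.
% N = 24.88 / 97.2 = 25.5967%.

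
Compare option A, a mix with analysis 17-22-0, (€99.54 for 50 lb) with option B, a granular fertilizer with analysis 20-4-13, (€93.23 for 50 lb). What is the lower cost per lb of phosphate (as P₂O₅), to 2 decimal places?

€9.05 per lb P₂O₅ (option A)

option A: P₂O₅ per bag = 50 × 22% = 11 lb; cost = 99.54 / 11 = €9.0491/lb P₂O₅.
option B: P₂O₅ per bag = 50 × 4% = 2 lb; cost = 93.23 / 2 = €46.6150/lb P₂O₅.
option A is cheaper.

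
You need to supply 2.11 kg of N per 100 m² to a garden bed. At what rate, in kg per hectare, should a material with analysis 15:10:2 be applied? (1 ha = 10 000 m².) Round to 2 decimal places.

1406.67 kg of product per hectare

Product per 100 m² = 2.11 / 15% = 14.0667 kg.
Convert to per hectare: 14.0667 × 100 = 1406.667 kg.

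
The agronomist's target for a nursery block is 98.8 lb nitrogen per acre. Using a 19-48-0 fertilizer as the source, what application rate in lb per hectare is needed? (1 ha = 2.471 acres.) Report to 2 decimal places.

1284.92 lb of product per hectare

Product per acre = 98.8 / 19% = 520 lb.
Convert to per hectare: 520 × 2.471 = 1284.92 lb.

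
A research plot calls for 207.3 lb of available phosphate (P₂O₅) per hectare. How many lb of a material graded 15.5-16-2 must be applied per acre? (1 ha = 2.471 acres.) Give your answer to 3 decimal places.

Product per hectare = 207.3 / 16% = 1295.62 lb.
Convert to per acre: 1295.62 × 0.404694 = 524.3323 lb.

524.332 lb of product per acre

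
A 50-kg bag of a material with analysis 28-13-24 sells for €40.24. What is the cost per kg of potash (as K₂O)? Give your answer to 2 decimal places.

€3.35 per kg K₂O

K₂O in bag = 50 × 24% = 12 kg.
Cost per kg K₂O = €40.24 / 12 = €3.3533.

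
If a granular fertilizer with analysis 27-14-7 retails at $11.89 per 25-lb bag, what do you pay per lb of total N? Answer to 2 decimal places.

N in bag = 25 × 27% = 6.75 lb.
Cost per lb N = $11.89 / 6.75 = $1.7615.

$1.76 per lb N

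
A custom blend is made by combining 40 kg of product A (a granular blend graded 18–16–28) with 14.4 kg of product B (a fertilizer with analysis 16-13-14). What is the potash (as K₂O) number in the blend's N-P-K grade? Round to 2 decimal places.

Total mass = 40 + 14.4 = 54.4 kg.
K₂O mass = 28%×40 + 14%×14.4 = 13.216 kg.
% K₂O = 13.216 / 54.4 = 24.2941%.

24.29% K₂O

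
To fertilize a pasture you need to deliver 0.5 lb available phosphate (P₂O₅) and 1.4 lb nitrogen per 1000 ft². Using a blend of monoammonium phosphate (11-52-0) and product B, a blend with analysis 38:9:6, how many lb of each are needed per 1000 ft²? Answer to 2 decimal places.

Let a = lb of monoammonium phosphate, b = lb of product B (per 1000 ft²).
P₂O₅: 0.52·a + 0.09·b = 0.5
N: 0.11·a + 0.38·b = 1.4
From row1: a = (0.5 − 0.09·b) / 0.52.
Into row2: 0.11·(0.5 − 0.09·b)/0.52 + 0.38·b = 1.4 → b = 3.58551, a = 0.34097.

0.34 lb monoammonium phosphate, 3.59 lb product B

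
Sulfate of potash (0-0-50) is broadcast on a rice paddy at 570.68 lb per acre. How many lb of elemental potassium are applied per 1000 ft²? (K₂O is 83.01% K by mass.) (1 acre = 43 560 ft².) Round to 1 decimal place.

5.4 lb K per thousand sq ft

K₂O per acre = 570.68 × 50% = 285.34 lb.
Elemental K = 285.34 × 0.8301 = 236.861 lb per acre.
Convert to per 1000 ft²: 236.861 × 0.0229568 = 5.43757 lb.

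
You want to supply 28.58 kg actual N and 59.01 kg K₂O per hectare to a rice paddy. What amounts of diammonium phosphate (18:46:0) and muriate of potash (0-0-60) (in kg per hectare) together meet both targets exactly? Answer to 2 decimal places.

158.78 kg diammonium phosphate, 98.35 kg muriate of potash

With a, b = kg per hectare of diammonium phosphate and muriate of potash:
N: 0.18·a + 0·b = 28.58
K₂O: 0·a + 0.6·b = 59.01
Solving simultaneously: a = 158.778, b = 98.35.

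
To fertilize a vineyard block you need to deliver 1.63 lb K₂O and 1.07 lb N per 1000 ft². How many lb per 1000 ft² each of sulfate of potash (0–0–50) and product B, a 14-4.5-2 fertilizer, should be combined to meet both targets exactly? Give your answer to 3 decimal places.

2.954 lb sulfate of potash, 7.643 lb product B

Per-1000 ft² balance (a = sulfate of potash, b = product B):
K₂O: 0.5·a + 0.02·b = 1.63
N: 0·a + 0.14·b = 1.07
Solving simultaneously: a = 2.95429, b = 7.64286.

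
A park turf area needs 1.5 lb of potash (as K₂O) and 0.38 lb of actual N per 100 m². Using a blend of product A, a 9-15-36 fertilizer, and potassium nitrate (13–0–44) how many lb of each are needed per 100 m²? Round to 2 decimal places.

3.86 lb product A, 0.25 lb potassium nitrate

Per-100 m² balance (a = product A, b = potassium nitrate):
K₂O: 0.36·a + 0.44·b = 1.5
N: 0.09·a + 0.13·b = 0.38
Eliminate b: (row1) − 0.44/0.13·(row2) → 0.0553846·a = 0.213846, so a = 3.86111.
Then b = (0.38 − 0.09·3.86111) / 0.13 = 0.25.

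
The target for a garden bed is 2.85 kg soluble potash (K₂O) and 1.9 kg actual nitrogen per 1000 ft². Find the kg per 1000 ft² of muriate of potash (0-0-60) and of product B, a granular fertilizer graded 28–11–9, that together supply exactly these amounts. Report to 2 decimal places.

With a, b = kg per 1000 ft² of muriate of potash and product B:
K₂O: 0.6·a + 0.09·b = 2.85
N: 0·a + 0.28·b = 1.9
Solving simultaneously: a = 3.73214, b = 6.78571.

3.73 kg muriate of potash, 6.79 kg product B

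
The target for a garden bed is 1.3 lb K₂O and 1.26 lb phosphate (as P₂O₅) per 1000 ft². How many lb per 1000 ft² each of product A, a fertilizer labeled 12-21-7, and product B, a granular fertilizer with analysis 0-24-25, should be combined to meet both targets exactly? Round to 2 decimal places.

0.08 lb product A, 5.18 lb product B

With a, b = lb per 1000 ft² of product A and product B:
K₂O: 0.07·a + 0.25·b = 1.3
P₂O₅: 0.21·a + 0.24·b = 1.26
Solving simultaneously: a = 0.0840336, b = 5.17647.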